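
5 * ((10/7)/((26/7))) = 25/13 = 1.92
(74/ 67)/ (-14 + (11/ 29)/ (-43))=-92278/ 1170423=-0.08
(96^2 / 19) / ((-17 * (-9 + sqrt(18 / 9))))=9216 * sqrt(2) / 25517 + 82944 / 25517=3.76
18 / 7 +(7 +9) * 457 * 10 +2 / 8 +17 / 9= 73124.71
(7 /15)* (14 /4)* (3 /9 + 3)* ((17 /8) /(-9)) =-833 /648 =-1.29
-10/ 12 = -5/ 6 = -0.83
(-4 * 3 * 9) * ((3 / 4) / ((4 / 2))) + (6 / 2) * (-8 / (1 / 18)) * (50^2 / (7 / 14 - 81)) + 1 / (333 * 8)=5736869549 / 428904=13375.65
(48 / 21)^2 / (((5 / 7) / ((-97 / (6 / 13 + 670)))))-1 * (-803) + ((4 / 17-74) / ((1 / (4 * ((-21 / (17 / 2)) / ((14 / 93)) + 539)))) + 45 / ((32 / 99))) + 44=-153209.11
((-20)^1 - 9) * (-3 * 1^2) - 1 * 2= 85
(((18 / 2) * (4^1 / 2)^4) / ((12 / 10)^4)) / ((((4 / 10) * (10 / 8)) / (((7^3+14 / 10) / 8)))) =35875 / 6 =5979.17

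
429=429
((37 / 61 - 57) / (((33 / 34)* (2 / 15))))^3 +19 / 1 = -24999539283877491 / 302111711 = -82749322.10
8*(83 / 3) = 664 / 3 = 221.33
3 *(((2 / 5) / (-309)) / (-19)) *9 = 18 / 9785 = 0.00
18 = 18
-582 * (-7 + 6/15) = 19206/5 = 3841.20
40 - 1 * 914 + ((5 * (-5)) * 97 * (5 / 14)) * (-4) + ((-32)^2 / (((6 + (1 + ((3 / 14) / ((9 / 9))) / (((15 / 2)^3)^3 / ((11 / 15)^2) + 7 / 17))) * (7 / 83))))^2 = 1094292524845243670934571816337937279316 / 363409055383444152690324582487783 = 3011186.73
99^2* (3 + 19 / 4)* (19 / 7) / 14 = 5772789 / 392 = 14726.50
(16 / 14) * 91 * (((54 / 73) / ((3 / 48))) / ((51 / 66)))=1976832 / 1241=1592.93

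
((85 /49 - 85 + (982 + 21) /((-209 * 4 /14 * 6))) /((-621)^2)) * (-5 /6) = 0.00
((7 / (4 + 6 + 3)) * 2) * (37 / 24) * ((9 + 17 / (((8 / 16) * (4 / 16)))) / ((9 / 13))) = 37555 / 108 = 347.73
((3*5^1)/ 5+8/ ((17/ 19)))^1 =203/ 17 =11.94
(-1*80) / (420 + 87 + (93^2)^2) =-20 / 18701427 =-0.00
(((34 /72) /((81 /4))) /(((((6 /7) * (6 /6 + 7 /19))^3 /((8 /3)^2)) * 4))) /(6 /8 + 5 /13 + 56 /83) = 174714253 /12304453473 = 0.01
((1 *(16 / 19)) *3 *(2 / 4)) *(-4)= -96 / 19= -5.05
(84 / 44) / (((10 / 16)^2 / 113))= 151872 / 275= 552.26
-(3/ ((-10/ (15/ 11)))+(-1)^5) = 31/ 22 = 1.41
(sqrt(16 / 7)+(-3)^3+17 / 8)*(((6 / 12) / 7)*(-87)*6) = 51939 / 56 - 1044*sqrt(7) / 49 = 871.11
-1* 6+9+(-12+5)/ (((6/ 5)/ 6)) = -32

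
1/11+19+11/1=331/11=30.09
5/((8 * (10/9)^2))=0.51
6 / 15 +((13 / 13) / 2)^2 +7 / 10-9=-153 / 20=-7.65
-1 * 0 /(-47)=0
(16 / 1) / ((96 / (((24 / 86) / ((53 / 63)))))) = 126 / 2279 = 0.06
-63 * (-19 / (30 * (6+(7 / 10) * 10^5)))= 399 / 700060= 0.00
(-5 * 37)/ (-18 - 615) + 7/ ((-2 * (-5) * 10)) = 22931/ 63300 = 0.36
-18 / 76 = -9 / 38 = -0.24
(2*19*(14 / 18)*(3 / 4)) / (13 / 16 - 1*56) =-1064 / 2649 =-0.40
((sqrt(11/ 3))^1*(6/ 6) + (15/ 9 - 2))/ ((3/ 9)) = -1 + sqrt(33) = 4.74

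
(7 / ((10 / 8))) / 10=0.56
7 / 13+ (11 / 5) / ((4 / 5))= 3.29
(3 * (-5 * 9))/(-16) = 135/16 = 8.44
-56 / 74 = -28 / 37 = -0.76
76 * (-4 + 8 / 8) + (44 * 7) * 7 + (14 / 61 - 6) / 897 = 105494024 / 54717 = 1927.99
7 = 7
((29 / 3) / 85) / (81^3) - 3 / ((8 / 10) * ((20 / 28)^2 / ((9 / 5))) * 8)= -35857913953 / 21682792800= -1.65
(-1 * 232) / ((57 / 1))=-232 / 57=-4.07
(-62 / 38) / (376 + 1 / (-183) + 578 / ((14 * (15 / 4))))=-198555 / 47096459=-0.00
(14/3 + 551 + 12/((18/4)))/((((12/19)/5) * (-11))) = -159125/396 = -401.83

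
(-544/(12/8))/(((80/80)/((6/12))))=-544/3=-181.33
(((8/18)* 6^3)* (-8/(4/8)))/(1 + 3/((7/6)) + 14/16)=-28672/83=-345.45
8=8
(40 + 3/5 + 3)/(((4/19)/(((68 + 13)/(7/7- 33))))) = -167751/320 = -524.22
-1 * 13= -13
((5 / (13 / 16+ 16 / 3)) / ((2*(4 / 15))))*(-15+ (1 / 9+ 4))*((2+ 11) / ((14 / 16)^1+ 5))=-101920 / 2773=-36.75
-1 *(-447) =447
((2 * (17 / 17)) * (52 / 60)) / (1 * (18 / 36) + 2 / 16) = 208 / 75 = 2.77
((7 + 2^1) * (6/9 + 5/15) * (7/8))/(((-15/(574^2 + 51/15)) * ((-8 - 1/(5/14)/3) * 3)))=34595337/5360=6454.35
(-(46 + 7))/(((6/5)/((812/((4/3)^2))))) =-161385/8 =-20173.12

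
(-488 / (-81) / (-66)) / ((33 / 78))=-6344 / 29403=-0.22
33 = 33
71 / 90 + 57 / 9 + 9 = 1451 / 90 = 16.12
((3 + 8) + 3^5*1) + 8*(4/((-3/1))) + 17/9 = 2207/9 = 245.22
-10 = -10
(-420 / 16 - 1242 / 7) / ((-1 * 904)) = 0.23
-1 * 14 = -14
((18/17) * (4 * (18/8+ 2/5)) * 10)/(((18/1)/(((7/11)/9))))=742/1683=0.44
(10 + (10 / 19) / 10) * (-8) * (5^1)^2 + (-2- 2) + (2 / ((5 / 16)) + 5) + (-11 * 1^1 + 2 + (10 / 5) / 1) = -190962 / 95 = -2010.13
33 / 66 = 1 / 2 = 0.50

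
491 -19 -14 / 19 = 8954 / 19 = 471.26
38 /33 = 1.15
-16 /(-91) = 16 /91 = 0.18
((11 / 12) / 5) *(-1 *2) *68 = -374 / 15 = -24.93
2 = 2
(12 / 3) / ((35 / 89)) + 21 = 1091 / 35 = 31.17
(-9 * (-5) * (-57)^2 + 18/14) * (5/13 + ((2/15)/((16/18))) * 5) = 15095799/91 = 165887.90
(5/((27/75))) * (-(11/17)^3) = -166375/44217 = -3.76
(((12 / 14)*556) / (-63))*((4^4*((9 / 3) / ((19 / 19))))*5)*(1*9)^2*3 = -345876480 / 49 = -7058703.67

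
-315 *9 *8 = -22680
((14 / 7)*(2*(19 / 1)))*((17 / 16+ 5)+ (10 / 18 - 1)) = 15371 / 36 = 426.97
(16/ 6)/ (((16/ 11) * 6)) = 11/ 36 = 0.31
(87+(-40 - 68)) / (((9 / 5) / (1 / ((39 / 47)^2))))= -77315 / 4563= -16.94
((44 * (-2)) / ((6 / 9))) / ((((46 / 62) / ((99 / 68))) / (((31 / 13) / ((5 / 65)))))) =-3139587 / 391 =-8029.63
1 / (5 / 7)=7 / 5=1.40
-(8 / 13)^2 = -64 / 169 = -0.38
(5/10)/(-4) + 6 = 47/8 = 5.88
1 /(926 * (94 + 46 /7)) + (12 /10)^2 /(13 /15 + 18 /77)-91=-371578064571 /4142849920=-89.69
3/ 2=1.50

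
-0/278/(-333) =0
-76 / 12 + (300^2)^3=2186999999999981 / 3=728999999999993.67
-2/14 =-1/7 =-0.14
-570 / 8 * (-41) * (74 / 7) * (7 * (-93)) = -40208085 / 2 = -20104042.50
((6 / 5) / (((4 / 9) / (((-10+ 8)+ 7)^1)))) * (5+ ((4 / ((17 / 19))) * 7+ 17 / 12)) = 69237 / 136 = 509.10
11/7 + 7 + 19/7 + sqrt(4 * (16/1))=19.29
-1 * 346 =-346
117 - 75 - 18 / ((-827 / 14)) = 34986 / 827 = 42.30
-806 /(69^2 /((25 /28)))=-10075 /66654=-0.15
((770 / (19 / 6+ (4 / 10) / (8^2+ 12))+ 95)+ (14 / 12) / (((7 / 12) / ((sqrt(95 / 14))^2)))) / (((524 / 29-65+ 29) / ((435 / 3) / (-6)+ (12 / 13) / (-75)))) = 303981437399 / 641659200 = 473.74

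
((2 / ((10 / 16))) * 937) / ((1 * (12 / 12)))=14992 / 5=2998.40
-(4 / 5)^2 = -16 / 25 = -0.64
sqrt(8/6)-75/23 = -75/23 + 2 * sqrt(3)/3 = -2.11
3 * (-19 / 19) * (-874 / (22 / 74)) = 97014 / 11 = 8819.45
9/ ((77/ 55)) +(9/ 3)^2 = 108/ 7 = 15.43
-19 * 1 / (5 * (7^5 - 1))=-19 / 84030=-0.00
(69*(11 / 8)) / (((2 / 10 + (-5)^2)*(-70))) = -0.05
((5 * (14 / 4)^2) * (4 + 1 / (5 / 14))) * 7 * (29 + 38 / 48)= 4169165 / 48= 86857.60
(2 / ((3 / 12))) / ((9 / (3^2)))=8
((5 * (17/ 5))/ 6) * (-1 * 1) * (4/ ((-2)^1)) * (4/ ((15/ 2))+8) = 2176/ 45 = 48.36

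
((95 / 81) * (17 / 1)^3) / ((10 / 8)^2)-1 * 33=1480187 / 405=3654.78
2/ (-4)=-1/ 2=-0.50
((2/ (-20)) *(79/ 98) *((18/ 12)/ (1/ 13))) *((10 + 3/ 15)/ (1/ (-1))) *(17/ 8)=2671227/ 78400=34.07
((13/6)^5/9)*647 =240226571/69984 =3432.59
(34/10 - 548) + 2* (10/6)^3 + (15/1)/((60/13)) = -287329/540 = -532.09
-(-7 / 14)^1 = 1 / 2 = 0.50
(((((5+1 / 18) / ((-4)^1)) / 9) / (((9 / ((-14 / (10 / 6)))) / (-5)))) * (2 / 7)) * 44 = -2002 / 243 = -8.24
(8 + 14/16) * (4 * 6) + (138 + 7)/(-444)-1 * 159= 23831/444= 53.67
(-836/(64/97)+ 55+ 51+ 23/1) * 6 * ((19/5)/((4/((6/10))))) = -3113739/800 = -3892.17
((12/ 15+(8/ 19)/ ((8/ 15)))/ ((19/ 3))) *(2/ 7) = 906/ 12635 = 0.07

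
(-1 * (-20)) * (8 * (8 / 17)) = 1280 / 17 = 75.29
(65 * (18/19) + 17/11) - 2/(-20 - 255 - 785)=63.13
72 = 72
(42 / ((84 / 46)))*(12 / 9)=92 / 3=30.67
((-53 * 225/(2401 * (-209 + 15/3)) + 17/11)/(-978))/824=-2819281/1447304206656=-0.00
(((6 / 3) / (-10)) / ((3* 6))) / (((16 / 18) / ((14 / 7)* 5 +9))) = -19 / 80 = -0.24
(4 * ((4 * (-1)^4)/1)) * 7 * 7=784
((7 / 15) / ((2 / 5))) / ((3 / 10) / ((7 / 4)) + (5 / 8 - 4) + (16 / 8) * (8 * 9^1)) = 980 / 118269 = 0.01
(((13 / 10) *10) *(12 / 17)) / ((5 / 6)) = 936 / 85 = 11.01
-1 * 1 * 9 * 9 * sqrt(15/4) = -81 * sqrt(15)/2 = -156.86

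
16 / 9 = 1.78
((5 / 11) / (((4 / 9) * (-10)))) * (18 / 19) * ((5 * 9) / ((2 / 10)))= -18225 / 836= -21.80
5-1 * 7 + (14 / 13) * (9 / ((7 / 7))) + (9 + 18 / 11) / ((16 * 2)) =36721 / 4576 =8.02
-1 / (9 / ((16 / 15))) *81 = -48 / 5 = -9.60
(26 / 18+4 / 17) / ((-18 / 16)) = -1.49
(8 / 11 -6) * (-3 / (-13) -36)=26970 / 143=188.60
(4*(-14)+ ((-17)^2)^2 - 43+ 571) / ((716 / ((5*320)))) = 33597200 / 179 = 187693.85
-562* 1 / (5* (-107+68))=562 / 195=2.88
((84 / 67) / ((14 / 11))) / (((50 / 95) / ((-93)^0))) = 627 / 335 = 1.87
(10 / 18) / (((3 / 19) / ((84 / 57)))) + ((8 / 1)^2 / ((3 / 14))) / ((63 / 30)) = 147.41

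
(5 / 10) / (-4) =-1 / 8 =-0.12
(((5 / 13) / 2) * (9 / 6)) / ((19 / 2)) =15 / 494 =0.03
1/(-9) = -1/9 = -0.11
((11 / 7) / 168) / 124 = 0.00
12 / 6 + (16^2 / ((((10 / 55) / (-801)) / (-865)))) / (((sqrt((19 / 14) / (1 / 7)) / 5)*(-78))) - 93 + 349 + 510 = 768 - 812961600*sqrt(38) / 247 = -20288429.86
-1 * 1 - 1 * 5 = -6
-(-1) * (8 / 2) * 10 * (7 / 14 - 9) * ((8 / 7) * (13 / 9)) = -35360 / 63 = -561.27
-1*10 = -10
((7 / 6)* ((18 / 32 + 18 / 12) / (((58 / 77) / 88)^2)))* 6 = 165721479 / 841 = 197052.89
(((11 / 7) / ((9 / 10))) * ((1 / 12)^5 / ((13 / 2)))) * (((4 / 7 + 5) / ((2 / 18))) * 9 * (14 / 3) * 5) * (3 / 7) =275 / 56448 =0.00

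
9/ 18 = 0.50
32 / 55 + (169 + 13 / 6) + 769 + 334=420667 / 330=1274.75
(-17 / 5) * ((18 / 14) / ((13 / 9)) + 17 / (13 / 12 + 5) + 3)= -754902 / 33215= -22.73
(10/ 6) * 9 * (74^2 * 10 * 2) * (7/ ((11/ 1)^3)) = 11499600/ 1331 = 8639.82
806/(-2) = -403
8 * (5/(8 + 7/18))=720/151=4.77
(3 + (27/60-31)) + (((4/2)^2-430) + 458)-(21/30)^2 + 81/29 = 4896/725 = 6.75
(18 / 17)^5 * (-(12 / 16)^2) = -1062882 / 1419857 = -0.75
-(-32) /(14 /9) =144 /7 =20.57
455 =455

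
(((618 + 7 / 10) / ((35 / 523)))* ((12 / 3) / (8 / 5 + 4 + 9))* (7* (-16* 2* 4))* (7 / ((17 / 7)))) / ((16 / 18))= -45663623712 / 6205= -7359165.79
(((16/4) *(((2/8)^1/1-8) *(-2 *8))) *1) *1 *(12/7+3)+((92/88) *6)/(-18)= 1080127/462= 2337.94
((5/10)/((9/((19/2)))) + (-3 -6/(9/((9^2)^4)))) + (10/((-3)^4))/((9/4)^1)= -83682832673/2916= -28697816.42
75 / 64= 1.17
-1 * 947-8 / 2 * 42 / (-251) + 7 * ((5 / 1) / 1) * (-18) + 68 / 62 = -12256895 / 7781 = -1575.23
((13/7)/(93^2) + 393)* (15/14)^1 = 59483530/141267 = 421.07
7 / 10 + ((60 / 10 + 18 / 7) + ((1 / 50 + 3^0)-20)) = -1699 / 175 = -9.71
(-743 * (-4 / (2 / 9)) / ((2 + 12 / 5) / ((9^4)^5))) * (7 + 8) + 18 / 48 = 48778985354828209735372233 / 88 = 554306651759411474265593.60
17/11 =1.55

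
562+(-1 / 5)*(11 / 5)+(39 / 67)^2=63059096 / 112225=561.90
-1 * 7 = -7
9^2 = 81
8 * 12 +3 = 99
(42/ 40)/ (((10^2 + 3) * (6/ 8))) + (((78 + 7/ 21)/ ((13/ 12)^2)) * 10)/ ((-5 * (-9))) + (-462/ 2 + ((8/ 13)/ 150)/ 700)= -16461347137/ 76155625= -216.15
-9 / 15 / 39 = -1 / 65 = -0.02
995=995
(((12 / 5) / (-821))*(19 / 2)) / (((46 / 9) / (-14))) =0.08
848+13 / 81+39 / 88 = 6048847 / 7128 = 848.60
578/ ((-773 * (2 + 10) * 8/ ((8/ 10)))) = -0.01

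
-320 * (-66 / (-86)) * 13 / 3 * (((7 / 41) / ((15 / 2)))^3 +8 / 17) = -17031081706496 / 34007344425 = -500.81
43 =43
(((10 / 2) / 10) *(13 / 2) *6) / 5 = 39 / 10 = 3.90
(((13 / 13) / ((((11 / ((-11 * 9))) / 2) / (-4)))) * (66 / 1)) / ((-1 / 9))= -42768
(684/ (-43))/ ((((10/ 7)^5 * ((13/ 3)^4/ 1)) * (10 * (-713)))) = 0.00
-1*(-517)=517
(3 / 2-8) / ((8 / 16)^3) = -52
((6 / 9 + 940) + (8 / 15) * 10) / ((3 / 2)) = 1892 / 3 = 630.67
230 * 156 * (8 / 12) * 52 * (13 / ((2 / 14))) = 113189440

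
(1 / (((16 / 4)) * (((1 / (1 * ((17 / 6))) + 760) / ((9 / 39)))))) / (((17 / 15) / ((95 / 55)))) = 0.00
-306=-306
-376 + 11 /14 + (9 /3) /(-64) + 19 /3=-495839 /1344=-368.93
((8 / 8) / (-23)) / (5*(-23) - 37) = 0.00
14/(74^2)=7/2738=0.00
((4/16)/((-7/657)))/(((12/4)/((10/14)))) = -1095/196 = -5.59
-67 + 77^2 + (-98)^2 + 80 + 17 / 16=248753 / 16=15547.06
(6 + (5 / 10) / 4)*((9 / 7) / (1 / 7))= 441 / 8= 55.12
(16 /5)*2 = 32 /5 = 6.40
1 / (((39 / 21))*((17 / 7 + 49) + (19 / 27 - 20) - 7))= 1323 / 61750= 0.02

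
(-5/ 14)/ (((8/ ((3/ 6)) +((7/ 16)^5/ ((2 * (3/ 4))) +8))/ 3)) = -11796480/ 264358801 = -0.04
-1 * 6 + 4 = -2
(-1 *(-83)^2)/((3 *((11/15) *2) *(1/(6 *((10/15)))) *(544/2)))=-34445/1496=-23.02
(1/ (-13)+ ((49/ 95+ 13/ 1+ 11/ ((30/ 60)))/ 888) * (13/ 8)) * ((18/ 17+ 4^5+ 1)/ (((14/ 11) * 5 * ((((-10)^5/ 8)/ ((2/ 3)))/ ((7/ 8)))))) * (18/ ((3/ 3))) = 10042057201/ 6214520000000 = 0.00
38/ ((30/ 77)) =1463/ 15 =97.53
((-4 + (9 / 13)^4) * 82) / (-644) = 4415003 / 9196642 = 0.48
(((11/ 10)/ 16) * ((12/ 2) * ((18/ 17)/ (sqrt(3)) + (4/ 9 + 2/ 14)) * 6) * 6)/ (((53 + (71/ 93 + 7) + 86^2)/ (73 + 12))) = 1930401/ 19417412 + 82863 * sqrt(3)/ 1386958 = 0.20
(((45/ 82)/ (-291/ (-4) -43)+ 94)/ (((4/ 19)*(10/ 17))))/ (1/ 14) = 2178901/ 205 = 10628.79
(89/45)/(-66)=-89/2970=-0.03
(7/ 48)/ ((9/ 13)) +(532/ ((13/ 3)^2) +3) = 2302819/ 73008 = 31.54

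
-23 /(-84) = 23 /84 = 0.27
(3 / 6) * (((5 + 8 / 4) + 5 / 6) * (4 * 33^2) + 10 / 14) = 238859 / 14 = 17061.36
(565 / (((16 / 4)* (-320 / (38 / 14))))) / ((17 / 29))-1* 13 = -458295 / 30464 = -15.04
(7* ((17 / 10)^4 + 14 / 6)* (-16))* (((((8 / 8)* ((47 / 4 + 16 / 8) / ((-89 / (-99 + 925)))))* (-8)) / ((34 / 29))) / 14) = -42233213561 / 567375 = -74436.16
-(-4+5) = -1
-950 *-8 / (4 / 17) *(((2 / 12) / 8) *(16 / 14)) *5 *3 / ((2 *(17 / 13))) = 30875 / 7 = 4410.71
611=611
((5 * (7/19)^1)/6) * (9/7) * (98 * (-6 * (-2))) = 8820/19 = 464.21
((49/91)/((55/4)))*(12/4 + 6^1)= 252/715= 0.35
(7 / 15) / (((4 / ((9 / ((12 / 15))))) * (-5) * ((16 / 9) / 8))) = -189 / 160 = -1.18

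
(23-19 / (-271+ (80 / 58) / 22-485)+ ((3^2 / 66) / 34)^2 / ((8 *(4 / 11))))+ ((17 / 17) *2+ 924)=46561255205239 / 49062193664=949.03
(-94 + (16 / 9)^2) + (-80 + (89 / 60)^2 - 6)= -5658311 / 32400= -174.64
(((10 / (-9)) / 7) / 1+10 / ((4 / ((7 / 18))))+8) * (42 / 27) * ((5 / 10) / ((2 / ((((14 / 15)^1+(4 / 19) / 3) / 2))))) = 317603 / 184680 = 1.72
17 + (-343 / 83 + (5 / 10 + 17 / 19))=44983 / 3154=14.26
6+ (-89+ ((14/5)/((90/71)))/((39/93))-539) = -1803943/2925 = -616.73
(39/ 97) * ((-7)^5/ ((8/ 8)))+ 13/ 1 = -654212/ 97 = -6744.45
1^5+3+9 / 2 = 17 / 2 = 8.50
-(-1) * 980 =980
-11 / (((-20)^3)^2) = -11 / 64000000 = -0.00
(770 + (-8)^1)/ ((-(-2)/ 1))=381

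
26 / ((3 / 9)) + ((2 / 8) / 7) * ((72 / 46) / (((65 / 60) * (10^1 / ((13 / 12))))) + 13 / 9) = 2262097 / 28980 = 78.06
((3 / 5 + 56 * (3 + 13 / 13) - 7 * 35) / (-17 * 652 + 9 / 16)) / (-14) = -816 / 6206725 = -0.00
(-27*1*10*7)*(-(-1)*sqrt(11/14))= -135*sqrt(154)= -1675.31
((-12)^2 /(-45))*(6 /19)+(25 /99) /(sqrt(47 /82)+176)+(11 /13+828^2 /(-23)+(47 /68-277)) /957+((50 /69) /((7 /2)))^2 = -4898537782166651113 /151182898580974260-5*sqrt(3854) /50291703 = -32.40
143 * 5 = 715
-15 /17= -0.88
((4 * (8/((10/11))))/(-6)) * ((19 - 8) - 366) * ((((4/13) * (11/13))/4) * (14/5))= 962192/2535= 379.56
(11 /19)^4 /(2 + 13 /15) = 219615 /5603803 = 0.04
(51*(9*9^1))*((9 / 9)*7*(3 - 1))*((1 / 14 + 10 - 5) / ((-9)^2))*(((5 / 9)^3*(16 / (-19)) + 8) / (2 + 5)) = 18761608 / 4617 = 4063.59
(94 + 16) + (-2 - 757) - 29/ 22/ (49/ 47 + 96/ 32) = -2714183/ 4180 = -649.33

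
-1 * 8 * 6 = -48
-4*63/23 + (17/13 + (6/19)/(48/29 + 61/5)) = -109863205/11413129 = -9.63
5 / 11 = 0.45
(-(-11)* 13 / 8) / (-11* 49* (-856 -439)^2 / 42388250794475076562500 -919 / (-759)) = 126740869875480478921875 / 8585080436390503424426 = 14.76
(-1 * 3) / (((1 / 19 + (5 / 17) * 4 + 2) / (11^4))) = -14187129 / 1043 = -13602.23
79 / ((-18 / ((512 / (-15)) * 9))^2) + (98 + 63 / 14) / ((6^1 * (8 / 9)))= 165813383 / 7200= 23029.64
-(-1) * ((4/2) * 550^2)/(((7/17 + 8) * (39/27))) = 8415000/169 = 49792.90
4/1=4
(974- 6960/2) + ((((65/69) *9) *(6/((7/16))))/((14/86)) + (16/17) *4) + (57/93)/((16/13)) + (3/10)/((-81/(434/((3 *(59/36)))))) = -45106733482417/25230103920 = -1787.81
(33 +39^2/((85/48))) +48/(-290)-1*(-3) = 2205564/2465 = 894.75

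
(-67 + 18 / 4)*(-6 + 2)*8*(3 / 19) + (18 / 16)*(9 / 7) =337539 / 1064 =317.24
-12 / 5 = -2.40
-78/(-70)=39/35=1.11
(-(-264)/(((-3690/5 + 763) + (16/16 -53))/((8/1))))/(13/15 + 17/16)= -56320/1389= -40.55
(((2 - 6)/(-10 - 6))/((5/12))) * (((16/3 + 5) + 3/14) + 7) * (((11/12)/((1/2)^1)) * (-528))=-356708/35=-10191.66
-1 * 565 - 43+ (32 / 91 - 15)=-622.65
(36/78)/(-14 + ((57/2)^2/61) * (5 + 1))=732/104507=0.01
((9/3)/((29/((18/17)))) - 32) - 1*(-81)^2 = -3250295/493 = -6592.89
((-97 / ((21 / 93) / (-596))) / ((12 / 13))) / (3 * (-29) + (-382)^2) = 5824559 / 3062577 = 1.90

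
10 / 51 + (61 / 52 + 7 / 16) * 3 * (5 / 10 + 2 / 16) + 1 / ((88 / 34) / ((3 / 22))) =33563723 / 10268544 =3.27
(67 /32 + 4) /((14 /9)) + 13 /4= 3211 /448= 7.17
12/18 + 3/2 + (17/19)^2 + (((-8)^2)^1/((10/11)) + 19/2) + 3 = 464971/5415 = 85.87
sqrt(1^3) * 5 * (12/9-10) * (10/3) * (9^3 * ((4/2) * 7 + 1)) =-1579500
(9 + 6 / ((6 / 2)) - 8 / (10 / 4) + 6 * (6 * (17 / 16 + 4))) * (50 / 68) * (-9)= -171045 / 136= -1257.68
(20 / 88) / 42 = 5 / 924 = 0.01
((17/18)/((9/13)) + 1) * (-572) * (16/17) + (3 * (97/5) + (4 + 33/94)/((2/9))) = -1546774919/1294380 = -1194.99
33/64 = 0.52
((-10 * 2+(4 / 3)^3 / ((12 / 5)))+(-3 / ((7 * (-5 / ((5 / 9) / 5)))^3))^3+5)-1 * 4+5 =-14715899456772199218749 / 1130918269448337890625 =-13.01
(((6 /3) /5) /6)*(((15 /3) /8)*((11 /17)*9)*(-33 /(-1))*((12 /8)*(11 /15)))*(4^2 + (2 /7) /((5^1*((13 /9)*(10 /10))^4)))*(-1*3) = -287626846617 /679751800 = -423.14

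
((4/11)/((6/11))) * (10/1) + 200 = 206.67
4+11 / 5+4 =51 / 5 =10.20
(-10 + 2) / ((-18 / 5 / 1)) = 20 / 9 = 2.22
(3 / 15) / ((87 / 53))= 53 / 435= 0.12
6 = 6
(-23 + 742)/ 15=47.93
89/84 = 1.06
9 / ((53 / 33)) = 5.60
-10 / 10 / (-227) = 1 / 227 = 0.00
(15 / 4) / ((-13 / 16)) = -60 / 13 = -4.62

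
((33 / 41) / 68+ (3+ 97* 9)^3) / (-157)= -1874153196321 / 437716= -4281664.82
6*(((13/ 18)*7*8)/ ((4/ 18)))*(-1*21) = -22932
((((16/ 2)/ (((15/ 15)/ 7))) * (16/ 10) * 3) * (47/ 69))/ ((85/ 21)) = 442176/ 9775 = 45.24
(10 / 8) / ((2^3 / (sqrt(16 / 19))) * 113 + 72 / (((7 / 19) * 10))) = -1575 / 62543476 + 692125 * sqrt(19) / 2376652088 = 0.00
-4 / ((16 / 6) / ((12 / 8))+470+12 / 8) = -72 / 8519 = -0.01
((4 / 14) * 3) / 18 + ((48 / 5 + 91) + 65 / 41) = 440113 / 4305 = 102.23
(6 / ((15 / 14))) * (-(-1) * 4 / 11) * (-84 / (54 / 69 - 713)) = 216384 / 900955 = 0.24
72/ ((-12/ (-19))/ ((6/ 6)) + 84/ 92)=3496/ 75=46.61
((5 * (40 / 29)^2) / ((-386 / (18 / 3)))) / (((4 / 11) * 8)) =-8250 / 162313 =-0.05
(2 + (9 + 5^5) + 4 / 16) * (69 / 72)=288535 / 96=3005.57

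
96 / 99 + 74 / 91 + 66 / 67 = 556916 / 201201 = 2.77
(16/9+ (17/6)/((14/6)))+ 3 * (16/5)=7933/630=12.59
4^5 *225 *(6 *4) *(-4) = -22118400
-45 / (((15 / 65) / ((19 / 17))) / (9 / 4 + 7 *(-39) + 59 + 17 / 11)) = 34267545 / 748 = 45812.23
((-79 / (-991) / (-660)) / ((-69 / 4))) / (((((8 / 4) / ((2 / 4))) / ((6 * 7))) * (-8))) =-0.00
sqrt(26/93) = sqrt(2418)/93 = 0.53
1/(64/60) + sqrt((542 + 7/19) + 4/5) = 15/16 + sqrt(4902095)/95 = 24.24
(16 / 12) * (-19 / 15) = -76 / 45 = -1.69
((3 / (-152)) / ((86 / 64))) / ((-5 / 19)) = 12 / 215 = 0.06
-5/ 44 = -0.11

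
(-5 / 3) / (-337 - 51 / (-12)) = 20 / 3993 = 0.01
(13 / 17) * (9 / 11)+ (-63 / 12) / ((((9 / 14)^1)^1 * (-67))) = 56197 / 75174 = 0.75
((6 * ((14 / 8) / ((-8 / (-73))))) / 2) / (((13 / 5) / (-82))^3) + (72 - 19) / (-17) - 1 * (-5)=-224518491409 / 149396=-1502841.38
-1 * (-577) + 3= 580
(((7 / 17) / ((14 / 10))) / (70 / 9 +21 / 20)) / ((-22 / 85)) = -2250 / 17479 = -0.13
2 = 2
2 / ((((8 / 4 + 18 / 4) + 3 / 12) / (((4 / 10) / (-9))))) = -0.01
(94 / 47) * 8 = 16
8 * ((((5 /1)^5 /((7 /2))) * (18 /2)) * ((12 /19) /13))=5400000 /1729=3123.19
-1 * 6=-6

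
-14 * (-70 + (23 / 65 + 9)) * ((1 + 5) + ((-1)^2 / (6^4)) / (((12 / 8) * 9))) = 53643247 / 10530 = 5094.33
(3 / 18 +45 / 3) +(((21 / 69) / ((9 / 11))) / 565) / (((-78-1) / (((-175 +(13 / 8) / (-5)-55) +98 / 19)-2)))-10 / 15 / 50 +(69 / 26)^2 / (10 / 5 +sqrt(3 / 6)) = 53108702663123 / 2769000070200-4761 * sqrt(2) / 4732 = 17.76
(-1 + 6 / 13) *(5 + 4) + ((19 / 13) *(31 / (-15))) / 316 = -299209 / 61620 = -4.86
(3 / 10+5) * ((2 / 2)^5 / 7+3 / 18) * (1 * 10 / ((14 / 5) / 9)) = 10335 / 196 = 52.73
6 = 6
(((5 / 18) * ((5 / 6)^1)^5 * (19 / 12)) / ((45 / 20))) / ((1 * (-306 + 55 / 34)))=-5046875 / 19555139232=-0.00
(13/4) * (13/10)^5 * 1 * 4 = 48.27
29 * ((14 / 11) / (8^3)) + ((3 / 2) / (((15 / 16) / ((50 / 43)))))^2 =18397747 / 5206784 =3.53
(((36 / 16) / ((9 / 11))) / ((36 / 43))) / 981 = 473 / 141264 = 0.00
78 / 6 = 13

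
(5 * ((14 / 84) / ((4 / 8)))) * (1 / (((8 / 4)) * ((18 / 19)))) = 95 / 108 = 0.88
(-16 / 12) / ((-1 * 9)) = 4 / 27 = 0.15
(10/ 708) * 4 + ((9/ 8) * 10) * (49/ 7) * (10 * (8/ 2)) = 557560/ 177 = 3150.06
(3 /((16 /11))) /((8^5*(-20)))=-33 /10485760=-0.00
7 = 7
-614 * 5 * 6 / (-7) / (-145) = -3684 / 203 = -18.15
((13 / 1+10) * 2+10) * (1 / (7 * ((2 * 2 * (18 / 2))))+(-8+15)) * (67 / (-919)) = -236510 / 8271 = -28.60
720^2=518400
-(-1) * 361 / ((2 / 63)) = 22743 / 2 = 11371.50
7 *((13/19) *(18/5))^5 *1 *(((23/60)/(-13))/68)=-181017504486/657713796875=-0.28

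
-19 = -19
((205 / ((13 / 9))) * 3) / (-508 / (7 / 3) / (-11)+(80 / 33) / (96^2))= 736464960 / 34235591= 21.51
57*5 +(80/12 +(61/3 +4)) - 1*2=314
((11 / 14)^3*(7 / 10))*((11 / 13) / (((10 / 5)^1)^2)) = 14641 / 203840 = 0.07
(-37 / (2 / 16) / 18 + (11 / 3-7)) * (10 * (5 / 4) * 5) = -11125 / 9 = -1236.11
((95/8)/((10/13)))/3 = 247/48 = 5.15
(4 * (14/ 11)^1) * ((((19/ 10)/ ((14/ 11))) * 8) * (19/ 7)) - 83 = 2871/ 35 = 82.03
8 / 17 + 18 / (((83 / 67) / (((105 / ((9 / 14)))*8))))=26789944 / 1411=18986.49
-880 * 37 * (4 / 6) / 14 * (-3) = 32560 / 7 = 4651.43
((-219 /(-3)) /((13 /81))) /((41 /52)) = 23652 /41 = 576.88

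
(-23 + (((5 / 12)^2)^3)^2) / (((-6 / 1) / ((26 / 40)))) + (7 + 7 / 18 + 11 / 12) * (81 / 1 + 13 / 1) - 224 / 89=74341057315451379691 / 95223952787374080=780.70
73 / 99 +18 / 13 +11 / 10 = 41467 / 12870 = 3.22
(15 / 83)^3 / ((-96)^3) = -125 / 18736316416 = -0.00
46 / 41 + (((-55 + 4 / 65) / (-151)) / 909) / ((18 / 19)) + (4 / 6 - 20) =-119906680591 / 6584314230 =-18.21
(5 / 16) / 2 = 5 / 32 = 0.16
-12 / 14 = -6 / 7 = -0.86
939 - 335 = 604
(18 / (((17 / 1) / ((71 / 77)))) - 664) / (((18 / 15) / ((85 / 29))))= -1619.45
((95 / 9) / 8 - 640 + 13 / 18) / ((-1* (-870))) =-15311 / 20880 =-0.73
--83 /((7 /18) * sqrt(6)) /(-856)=-249 * sqrt(6) /5992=-0.10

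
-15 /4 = -3.75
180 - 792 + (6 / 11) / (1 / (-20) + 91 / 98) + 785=173.62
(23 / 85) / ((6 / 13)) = 299 / 510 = 0.59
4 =4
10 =10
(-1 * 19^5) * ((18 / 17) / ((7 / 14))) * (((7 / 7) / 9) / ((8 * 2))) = -2476099 / 68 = -36413.22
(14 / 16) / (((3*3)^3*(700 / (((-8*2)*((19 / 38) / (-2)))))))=1 / 145800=0.00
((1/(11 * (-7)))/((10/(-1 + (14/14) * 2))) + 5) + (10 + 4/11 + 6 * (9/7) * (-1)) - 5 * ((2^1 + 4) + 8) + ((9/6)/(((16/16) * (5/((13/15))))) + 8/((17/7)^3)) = -581953951/9457525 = -61.53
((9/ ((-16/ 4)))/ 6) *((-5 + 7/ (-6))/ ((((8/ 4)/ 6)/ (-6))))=-333/ 8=-41.62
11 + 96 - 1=106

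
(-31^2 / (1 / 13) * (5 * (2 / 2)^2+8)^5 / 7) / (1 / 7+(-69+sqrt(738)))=97409832429 * sqrt(82) / 196162+1117893791209 / 98081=15894368.59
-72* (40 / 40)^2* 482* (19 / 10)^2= -3132036 / 25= -125281.44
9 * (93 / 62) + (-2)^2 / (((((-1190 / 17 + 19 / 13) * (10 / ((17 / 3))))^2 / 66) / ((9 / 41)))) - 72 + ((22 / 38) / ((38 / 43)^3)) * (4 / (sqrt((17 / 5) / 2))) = -2884840361 / 49316850 + 874577 * sqrt(170) / 4430914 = -55.92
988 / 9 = 109.78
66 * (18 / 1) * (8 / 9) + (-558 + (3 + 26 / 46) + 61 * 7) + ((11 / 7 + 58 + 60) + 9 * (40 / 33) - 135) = 1636485 / 1771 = 924.05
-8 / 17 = -0.47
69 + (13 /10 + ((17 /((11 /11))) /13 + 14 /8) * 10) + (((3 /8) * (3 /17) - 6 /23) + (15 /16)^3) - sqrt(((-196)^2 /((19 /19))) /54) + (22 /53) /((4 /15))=568627558621 /5517291520 - 98 * sqrt(6) /9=76.39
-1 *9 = -9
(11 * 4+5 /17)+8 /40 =3782 /85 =44.49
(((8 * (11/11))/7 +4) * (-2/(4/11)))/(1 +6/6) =-99/7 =-14.14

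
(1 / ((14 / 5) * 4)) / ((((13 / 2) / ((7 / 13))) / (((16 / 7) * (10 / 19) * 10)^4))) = 8192000000000 / 52880221849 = 154.92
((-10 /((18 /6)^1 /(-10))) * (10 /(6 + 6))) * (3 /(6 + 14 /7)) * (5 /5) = 125 /12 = 10.42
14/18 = 7/9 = 0.78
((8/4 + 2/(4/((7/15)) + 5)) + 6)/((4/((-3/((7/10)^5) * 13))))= -472.64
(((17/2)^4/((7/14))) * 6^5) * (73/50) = 2963158038/25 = 118526321.52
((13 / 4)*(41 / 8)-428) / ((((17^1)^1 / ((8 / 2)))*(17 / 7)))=-92141 / 2312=-39.85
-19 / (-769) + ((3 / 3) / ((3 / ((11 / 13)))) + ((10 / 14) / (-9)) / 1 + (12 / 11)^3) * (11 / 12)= 640407727 / 457242786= 1.40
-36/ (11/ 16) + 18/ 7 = -3834/ 77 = -49.79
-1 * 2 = -2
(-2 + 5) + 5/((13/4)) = 59/13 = 4.54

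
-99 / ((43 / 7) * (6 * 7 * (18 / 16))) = -44 / 129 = -0.34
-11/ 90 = -0.12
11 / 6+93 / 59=1207 / 354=3.41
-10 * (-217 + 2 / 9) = 19510 / 9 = 2167.78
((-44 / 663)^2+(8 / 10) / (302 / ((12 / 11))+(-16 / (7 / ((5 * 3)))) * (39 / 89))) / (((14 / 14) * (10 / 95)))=152434149316 / 2150905624335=0.07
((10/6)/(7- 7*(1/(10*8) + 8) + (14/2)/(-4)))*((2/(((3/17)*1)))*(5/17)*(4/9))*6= -32000/109809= -0.29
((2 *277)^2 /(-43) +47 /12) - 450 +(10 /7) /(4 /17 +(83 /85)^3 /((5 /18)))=-150850028268101 /19892486796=-7583.27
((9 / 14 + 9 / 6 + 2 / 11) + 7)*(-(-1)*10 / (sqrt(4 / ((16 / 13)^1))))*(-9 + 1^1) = -114880*sqrt(13) / 1001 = -413.79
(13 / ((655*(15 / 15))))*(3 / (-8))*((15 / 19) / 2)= -117 / 39824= -0.00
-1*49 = -49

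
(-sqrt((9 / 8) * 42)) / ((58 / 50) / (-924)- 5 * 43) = 34650 * sqrt(21) / 4966529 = 0.03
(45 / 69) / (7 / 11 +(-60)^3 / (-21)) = 1155 / 18217127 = 0.00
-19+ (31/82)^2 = -126795/6724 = -18.86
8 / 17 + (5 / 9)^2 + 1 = 2450 / 1377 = 1.78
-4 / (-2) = 2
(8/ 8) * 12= 12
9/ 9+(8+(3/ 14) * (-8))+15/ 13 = 768/ 91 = 8.44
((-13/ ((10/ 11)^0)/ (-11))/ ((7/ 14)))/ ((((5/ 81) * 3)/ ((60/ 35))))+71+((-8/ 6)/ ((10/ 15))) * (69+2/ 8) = -35127/ 770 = -45.62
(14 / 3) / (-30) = -7 / 45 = -0.16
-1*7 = -7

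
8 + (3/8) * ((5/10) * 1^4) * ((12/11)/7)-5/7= 2253/308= 7.31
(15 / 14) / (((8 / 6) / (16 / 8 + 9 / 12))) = 495 / 224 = 2.21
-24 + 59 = 35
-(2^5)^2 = -1024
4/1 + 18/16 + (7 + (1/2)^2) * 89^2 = 459459/8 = 57432.38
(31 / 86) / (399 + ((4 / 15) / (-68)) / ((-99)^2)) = 77476905 / 85759435984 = 0.00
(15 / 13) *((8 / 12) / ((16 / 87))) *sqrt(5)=9.35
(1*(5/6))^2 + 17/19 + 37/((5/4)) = 106667/3420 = 31.19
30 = 30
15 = 15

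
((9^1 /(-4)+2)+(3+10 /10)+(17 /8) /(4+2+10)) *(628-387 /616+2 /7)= 27451227 /11264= 2437.08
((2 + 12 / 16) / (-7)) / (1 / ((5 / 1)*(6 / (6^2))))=-55 / 168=-0.33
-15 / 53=-0.28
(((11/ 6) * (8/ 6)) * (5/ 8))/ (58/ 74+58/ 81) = 3663/ 3596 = 1.02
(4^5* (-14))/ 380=-3584/ 95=-37.73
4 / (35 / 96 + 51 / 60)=1920 / 583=3.29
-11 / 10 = -1.10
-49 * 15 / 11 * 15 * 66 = -66150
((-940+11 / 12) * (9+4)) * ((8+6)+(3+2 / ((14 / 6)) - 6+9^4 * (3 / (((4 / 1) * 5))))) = -20427688177 / 1680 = -12159338.20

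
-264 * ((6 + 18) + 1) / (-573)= 2200 / 191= 11.52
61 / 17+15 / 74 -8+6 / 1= 2253 / 1258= 1.79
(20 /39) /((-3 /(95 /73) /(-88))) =167200 /8541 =19.58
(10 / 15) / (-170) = -1 / 255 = -0.00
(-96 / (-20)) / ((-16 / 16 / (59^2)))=-83544 / 5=-16708.80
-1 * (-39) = 39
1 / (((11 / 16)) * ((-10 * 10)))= -0.01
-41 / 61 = -0.67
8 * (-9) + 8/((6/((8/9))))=-1912/27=-70.81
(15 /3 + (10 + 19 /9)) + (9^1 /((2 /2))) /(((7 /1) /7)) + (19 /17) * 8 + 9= 6740 /153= 44.05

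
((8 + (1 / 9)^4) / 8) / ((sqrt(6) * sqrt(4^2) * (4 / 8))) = 52489 * sqrt(6) / 629856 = 0.20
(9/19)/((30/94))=141/95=1.48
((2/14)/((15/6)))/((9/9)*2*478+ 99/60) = 8/134071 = 0.00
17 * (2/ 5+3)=289/ 5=57.80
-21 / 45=-7 / 15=-0.47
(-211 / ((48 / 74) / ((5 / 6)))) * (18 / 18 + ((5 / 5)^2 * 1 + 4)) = -39035 / 24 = -1626.46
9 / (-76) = -0.12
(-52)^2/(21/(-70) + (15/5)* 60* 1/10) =27040/177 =152.77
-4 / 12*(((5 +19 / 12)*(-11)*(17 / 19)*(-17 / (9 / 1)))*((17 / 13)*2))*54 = -4269397 / 741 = -5761.67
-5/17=-0.29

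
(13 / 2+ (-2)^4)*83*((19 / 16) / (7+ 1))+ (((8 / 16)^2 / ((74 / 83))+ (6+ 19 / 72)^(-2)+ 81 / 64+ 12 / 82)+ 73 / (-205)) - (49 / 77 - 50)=3158996485209 / 9633071360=327.93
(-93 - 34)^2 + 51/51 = 16130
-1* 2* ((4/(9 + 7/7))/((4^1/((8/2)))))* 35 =-28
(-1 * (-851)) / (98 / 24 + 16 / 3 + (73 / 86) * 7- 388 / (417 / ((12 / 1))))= 61037124 / 300743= 202.95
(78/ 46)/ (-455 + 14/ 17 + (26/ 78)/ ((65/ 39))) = -0.00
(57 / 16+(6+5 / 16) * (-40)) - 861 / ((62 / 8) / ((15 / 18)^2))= -485219 / 1488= -326.09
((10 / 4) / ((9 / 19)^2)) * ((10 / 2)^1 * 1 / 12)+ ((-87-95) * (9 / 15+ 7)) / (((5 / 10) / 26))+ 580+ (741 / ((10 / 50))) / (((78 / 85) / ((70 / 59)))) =-38165956097 / 573480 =-66551.50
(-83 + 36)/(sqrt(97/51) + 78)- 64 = -20038934/310187 + 47 * sqrt(4947)/310187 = -64.59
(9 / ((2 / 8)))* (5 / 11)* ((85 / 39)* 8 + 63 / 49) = 306660 / 1001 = 306.35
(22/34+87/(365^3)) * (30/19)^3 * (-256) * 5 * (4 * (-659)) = 389835698267013120/45360549251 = 8594157.36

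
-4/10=-2/5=-0.40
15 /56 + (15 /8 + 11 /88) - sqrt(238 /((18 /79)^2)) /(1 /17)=127 /56 - 1343 * sqrt(238) /18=-1148.78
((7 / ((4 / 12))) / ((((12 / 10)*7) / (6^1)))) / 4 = 3.75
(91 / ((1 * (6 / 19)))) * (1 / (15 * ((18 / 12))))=12.81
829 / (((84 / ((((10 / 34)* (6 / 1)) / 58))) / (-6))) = -12435 / 6902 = -1.80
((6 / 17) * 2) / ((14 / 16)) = 96 / 119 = 0.81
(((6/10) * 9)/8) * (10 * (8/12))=9/2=4.50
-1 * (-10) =10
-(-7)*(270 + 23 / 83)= 157031 / 83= 1891.94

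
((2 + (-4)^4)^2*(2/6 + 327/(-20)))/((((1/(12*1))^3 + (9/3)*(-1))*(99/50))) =10234880640/57013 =179518.37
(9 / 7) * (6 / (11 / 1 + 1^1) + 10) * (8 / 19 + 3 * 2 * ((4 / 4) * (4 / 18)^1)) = 450 / 19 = 23.68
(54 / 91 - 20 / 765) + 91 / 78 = 48283 / 27846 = 1.73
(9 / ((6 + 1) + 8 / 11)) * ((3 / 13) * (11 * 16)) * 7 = 365904 / 1105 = 331.13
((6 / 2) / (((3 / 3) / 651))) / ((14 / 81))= 22599 / 2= 11299.50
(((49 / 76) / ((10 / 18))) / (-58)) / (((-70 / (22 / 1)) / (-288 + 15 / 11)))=-198639 / 110200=-1.80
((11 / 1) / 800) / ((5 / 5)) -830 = -663989 / 800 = -829.99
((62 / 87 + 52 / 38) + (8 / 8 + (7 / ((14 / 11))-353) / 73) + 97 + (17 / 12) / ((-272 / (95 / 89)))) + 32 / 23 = 509598453443 / 5269534784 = 96.71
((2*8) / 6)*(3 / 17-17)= -2288 / 51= -44.86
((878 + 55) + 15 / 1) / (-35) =-948 / 35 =-27.09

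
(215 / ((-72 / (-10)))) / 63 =1075 / 2268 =0.47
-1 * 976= -976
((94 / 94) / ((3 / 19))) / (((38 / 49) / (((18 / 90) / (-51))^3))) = -49 / 99488250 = -0.00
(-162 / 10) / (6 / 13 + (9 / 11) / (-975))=-2145 / 61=-35.16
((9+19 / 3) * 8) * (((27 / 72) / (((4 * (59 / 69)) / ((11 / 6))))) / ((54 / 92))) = 133837 / 3186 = 42.01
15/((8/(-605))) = -9075/8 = -1134.38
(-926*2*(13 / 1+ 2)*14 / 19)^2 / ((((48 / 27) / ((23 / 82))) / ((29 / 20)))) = 2837519920935 / 29602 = 95855682.76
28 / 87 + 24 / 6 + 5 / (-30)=241 / 58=4.16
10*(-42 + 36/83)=-34500/83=-415.66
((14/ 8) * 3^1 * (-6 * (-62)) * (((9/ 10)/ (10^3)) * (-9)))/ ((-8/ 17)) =2689281/ 80000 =33.62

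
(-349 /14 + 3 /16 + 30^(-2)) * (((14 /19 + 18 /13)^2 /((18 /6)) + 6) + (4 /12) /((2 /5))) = -5268249767 /25552800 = -206.17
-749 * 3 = -2247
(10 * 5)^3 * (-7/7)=-125000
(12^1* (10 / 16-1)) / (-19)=9 / 38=0.24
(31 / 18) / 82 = 31 / 1476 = 0.02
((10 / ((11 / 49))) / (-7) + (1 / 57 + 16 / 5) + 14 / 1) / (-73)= -34027 / 228855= -0.15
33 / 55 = 0.60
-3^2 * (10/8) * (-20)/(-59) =-225/59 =-3.81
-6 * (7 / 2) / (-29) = 21 / 29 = 0.72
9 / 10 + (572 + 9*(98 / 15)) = 6317 / 10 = 631.70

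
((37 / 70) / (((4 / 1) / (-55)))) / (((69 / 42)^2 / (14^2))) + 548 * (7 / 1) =1750042 / 529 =3308.21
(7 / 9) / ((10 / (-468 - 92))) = -43.56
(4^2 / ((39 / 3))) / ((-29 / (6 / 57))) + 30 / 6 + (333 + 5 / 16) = 38772807 / 114608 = 338.31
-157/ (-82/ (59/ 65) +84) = 9263/ 374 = 24.77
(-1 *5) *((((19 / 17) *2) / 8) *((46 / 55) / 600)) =-437 / 224400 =-0.00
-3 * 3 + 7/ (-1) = -16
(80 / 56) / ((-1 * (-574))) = 5 / 2009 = 0.00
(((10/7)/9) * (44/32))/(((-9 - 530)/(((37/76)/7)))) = -185/6569136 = -0.00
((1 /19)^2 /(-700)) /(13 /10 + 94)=-1 /24082310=-0.00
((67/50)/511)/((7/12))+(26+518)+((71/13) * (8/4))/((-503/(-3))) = 318144764528/584750075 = 544.07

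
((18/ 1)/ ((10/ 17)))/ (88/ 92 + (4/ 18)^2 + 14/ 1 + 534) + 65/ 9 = 334974701/ 46025910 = 7.28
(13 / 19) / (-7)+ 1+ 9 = 1317 / 133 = 9.90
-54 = -54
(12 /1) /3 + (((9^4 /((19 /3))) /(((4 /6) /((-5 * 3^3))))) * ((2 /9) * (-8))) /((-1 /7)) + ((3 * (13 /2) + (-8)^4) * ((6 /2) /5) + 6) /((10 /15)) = -990610759 /380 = -2606870.42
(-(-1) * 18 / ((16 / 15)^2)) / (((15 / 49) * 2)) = 6615 / 256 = 25.84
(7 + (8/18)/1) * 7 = 469/9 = 52.11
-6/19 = -0.32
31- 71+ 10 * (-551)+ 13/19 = -5549.32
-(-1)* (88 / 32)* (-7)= -77 / 4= -19.25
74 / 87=0.85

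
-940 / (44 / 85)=-19975 / 11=-1815.91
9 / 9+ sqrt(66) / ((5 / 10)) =1+ 2*sqrt(66) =17.25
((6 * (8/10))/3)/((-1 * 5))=-0.32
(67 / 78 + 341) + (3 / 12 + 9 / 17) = 908677 / 2652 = 342.64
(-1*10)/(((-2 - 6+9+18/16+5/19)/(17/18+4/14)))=-117800/22869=-5.15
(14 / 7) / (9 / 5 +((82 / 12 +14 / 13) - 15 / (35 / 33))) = -5460 / 12101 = -0.45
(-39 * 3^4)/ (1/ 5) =-15795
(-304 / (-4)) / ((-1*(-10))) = 38 / 5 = 7.60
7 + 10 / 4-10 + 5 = 9 / 2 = 4.50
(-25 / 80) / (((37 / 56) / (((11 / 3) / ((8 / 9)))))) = -1155 / 592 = -1.95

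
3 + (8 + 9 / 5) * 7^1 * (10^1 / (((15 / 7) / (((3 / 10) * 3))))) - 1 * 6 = 7128 / 25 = 285.12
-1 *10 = -10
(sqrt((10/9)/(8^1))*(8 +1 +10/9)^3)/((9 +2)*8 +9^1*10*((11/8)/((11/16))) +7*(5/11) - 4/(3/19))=1184183*sqrt(5)/1689822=1.57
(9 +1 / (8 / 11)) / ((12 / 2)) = 83 / 48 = 1.73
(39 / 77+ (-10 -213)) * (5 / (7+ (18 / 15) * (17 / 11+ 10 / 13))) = -5567900 / 48937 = -113.78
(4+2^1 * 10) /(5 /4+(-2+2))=96 /5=19.20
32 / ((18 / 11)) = 19.56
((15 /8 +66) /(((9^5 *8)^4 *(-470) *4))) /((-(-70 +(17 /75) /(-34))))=-905 /87386857498522711038320050176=-0.00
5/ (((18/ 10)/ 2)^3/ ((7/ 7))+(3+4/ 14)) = 35000/ 28103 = 1.25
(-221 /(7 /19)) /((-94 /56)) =16796 /47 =357.36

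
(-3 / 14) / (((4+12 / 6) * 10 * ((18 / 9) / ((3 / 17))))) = -3 / 9520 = -0.00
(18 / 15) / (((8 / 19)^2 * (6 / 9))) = 10.15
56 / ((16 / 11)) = 77 / 2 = 38.50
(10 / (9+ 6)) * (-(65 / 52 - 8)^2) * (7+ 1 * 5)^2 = -4374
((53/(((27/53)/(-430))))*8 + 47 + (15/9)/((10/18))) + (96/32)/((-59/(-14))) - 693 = -571137805/1593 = -358529.70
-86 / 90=-43 / 45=-0.96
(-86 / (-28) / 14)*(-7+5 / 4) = -1.26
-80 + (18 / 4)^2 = -239 / 4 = -59.75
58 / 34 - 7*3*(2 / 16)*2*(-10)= 1843 / 34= 54.21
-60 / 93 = -0.65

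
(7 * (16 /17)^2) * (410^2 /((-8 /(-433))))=16304355200 /289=56416453.98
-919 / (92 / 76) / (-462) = 17461 / 10626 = 1.64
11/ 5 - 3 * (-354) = 5321/ 5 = 1064.20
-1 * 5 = -5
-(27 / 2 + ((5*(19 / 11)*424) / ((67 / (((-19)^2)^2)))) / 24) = -296787.01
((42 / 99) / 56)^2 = 1 / 17424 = 0.00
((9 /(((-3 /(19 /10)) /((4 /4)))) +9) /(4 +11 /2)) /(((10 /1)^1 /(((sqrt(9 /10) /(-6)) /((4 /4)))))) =-33 * sqrt(10) /19000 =-0.01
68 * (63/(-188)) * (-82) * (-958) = -84133476/47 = -1790073.96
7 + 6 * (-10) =-53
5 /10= 1 /2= 0.50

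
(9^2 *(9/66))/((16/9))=2187/352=6.21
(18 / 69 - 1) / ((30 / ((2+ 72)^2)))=-46546 / 345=-134.92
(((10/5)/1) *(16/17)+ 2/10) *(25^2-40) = 20709/17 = 1218.18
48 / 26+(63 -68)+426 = 422.85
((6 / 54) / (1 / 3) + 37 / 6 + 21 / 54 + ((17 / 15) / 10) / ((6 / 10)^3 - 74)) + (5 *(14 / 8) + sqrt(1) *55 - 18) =17477075 / 332028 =52.64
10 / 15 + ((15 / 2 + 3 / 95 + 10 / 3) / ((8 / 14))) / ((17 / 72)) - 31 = 243194 / 4845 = 50.19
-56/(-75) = 56/75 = 0.75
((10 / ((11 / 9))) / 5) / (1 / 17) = 306 / 11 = 27.82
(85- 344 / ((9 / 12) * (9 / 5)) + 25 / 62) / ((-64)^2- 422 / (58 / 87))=-283595 / 5797062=-0.05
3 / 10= 0.30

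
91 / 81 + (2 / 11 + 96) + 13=98282 / 891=110.31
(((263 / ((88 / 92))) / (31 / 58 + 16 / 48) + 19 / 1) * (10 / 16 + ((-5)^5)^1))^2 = 48600145308928398025 / 44142736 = 1100977187026.39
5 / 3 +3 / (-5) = 16 / 15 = 1.07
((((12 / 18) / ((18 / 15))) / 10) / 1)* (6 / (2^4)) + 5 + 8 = 625 / 48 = 13.02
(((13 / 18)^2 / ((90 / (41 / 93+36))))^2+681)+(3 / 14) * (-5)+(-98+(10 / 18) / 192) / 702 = 909944566367779217 / 1338481350460800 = 679.83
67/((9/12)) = 268/3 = 89.33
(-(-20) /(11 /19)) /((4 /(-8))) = -760 /11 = -69.09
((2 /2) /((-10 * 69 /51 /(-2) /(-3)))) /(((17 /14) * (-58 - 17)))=14 /2875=0.00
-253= -253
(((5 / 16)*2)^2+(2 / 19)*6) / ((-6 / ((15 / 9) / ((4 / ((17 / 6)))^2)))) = -1796135 / 12607488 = -0.14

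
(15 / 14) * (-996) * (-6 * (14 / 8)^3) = 549045 / 16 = 34315.31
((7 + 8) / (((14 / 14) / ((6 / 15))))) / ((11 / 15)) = 90 / 11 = 8.18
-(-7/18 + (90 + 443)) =-9587/18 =-532.61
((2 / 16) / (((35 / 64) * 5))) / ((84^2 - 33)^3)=8 / 60618621204225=0.00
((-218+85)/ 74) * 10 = -17.97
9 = 9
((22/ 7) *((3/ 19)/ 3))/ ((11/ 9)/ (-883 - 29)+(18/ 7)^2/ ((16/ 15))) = 66528/ 2492641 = 0.03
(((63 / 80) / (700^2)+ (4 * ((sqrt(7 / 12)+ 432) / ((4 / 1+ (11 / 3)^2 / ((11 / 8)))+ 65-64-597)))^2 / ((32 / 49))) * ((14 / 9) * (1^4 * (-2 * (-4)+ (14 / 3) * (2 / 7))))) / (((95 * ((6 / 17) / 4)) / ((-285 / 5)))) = -34278554364943 / 25741500000-2204118 * sqrt(21) / 2145125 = -1336.35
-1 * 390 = -390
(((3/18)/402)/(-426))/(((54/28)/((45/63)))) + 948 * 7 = 92050690027/13871412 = 6636.00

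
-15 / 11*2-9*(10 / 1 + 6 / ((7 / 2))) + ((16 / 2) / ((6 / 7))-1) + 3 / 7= -3280 / 33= -99.39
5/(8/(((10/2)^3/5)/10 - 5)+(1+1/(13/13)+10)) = 25/44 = 0.57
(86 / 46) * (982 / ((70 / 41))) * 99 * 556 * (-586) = -27921671071272 / 805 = -34685305678.60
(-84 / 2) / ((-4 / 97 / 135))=274995 / 2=137497.50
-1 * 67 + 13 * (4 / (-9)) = -655 / 9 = -72.78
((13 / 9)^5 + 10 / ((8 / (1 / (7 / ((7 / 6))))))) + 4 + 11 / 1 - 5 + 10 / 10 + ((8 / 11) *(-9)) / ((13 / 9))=875795137 / 67552056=12.96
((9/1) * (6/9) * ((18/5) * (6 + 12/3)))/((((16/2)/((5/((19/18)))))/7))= 17010/19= 895.26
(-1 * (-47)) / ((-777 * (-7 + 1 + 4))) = 47 / 1554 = 0.03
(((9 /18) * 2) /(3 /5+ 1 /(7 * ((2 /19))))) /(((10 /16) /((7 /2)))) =392 /137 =2.86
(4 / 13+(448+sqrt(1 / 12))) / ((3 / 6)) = sqrt(3) / 3+11656 / 13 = 897.19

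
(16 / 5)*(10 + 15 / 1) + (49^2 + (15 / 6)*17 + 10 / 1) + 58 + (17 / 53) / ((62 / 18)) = 8515975 / 3286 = 2591.59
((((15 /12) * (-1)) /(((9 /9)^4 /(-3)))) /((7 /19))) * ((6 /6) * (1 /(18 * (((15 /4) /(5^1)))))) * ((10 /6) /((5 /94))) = 4465 /189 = 23.62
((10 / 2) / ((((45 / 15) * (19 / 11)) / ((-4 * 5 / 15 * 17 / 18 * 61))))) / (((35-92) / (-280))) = -364.10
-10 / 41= -0.24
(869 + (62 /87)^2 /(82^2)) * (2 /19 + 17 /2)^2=3456968578649 /53721398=64349.94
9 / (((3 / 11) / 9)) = 297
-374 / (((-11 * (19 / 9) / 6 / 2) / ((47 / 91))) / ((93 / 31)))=517752 / 1729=299.45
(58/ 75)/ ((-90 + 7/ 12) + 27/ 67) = -15544/ 1789175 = -0.01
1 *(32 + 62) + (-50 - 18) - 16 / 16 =25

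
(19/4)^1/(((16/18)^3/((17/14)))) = 235467/28672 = 8.21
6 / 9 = 2 / 3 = 0.67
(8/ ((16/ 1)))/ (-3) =-1/ 6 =-0.17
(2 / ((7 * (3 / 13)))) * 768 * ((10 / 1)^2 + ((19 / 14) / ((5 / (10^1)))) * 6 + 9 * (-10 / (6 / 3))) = 3321344 / 49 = 67782.53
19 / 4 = 4.75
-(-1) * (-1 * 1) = -1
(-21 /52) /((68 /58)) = -609 /1768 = -0.34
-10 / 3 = -3.33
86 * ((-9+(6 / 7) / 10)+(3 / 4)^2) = -201111 / 280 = -718.25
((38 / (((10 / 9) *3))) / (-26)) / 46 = -57 / 5980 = -0.01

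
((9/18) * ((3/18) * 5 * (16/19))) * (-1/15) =-4/171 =-0.02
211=211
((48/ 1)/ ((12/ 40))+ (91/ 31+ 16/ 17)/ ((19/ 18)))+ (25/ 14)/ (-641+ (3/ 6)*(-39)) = 15154232613/ 92590211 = 163.67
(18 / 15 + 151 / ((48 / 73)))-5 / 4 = 229.60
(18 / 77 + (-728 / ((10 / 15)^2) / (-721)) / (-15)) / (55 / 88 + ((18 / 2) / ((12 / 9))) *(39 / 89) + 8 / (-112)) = 2323968 / 99143165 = 0.02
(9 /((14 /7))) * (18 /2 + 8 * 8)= 657 /2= 328.50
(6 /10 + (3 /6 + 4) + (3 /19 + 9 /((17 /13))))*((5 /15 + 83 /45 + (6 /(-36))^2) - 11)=-6897131 /64600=-106.77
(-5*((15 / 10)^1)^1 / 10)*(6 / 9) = -1 / 2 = -0.50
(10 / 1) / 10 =1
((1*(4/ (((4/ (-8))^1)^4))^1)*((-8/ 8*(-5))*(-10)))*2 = -6400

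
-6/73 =-0.08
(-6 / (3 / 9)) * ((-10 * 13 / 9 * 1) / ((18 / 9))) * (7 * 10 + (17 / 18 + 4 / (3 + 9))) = 83395 / 9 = 9266.11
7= 7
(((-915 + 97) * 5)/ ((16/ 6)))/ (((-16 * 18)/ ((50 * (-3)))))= -798.83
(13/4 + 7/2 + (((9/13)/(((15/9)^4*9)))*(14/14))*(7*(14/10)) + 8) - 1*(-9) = 3875251/162500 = 23.85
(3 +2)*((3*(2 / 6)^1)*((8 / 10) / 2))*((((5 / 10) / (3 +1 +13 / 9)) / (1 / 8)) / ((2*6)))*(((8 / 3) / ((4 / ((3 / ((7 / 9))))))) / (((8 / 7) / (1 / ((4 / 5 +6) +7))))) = 45 / 2254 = 0.02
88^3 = 681472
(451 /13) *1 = 451 /13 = 34.69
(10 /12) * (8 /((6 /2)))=20 /9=2.22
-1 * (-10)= 10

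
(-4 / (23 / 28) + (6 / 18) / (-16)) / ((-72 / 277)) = 1495523 / 79488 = 18.81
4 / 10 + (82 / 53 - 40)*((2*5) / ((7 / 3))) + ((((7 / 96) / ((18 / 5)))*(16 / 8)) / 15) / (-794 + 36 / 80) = -3136312559789 / 19077576840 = -164.40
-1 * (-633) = 633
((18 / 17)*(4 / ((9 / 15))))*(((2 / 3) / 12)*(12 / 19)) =80 / 323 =0.25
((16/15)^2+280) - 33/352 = 2023517/7200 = 281.04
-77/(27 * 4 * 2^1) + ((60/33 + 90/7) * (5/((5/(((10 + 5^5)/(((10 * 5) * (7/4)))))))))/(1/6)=33386371/10584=3154.42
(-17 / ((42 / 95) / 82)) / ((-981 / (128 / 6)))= 4237760 / 61803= 68.57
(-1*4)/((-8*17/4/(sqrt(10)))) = 2*sqrt(10)/17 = 0.37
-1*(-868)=868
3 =3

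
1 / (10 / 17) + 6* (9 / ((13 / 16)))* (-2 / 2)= -8419 / 130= -64.76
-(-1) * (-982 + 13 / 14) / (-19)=13735 / 266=51.64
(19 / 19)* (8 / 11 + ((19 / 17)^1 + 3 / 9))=1222 / 561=2.18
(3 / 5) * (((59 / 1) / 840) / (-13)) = -59 / 18200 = -0.00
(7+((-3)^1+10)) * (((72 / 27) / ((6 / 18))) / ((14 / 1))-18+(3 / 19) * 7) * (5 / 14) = -10855 / 133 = -81.62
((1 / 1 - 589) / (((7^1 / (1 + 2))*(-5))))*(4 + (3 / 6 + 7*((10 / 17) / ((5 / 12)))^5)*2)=29881157292 / 7099285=4209.04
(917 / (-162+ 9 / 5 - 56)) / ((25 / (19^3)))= -6289703 / 5405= -1163.68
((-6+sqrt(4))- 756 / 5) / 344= -0.45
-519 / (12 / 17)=-2941 / 4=-735.25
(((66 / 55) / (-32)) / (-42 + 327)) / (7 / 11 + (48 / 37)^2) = -15059 / 265445200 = -0.00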